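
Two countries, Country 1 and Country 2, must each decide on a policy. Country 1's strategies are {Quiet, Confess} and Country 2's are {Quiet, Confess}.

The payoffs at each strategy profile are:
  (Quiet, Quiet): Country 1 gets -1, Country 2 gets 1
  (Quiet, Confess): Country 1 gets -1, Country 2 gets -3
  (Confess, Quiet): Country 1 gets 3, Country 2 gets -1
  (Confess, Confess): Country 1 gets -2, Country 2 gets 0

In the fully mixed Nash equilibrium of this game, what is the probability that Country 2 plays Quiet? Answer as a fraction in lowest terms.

Let c be the probability that Country 2 plays Quiet. In a completely mixed equilibrium, Country 1 must be indifferent between Quiet and Confess.
Country 1's expected payoff from Quiet is −c − (1−c); from Confess it is 3c − 2(1−c).
Setting these equal: -1 = 5c − 2, so c = 1/5.

1/5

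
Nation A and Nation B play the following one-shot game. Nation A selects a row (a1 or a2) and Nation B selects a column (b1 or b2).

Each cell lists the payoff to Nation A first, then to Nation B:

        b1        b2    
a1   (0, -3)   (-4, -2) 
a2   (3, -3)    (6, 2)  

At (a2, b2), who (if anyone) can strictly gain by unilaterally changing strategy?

Neither

Nation A at (a2, b2) earns 6; deviating to a1 yields -4 — not better.
Nation B earns 2; deviating to b1 yields -3 — not better.
Neither player can strictly improve; the profile is a Nash equilibrium.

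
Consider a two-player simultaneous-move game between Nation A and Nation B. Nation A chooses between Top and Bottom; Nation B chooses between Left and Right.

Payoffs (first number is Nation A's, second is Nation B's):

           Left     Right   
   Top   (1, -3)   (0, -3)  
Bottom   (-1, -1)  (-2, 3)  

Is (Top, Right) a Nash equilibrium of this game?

At (Top, Right), Nation A earns 0; switching to Bottom would give -2, so Nation A has no profitable deviation.
Nation B earns -3; switching to Left would give -3, so Nation B has no profitable deviation.
Neither player can gain by a unilateral deviation, so this profile is a Nash equilibrium.

Yes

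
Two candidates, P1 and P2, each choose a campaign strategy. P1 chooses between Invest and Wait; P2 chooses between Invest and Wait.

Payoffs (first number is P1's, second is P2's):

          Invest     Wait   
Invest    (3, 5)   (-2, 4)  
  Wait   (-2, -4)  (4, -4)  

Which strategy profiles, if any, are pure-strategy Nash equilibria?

(Invest, Invest) and (Wait, Wait)

(Invest, Invest): P1 gets 3 ≥ -2 from Wait, and P2 gets 5 ≥ 4 from Wait — Nash equilibrium.
(Invest, Wait): P1 prefers Wait (4 > -2); P2 prefers Invest (5 > 4) — not an equilibrium.
(Wait, Invest): P1 prefers Invest (3 > -2) — not an equilibrium.
(Wait, Wait): P1 gets 4 ≥ -2 from Invest, and P2 gets -4 ≥ -4 from Invest — Nash equilibrium.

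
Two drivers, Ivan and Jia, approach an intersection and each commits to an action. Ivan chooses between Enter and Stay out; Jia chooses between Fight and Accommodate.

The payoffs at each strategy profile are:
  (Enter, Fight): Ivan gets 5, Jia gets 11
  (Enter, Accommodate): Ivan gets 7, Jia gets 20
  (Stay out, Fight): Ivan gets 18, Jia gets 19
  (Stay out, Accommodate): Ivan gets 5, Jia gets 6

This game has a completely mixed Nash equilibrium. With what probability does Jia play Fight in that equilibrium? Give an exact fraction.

2/15

Let y be the probability that Jia plays Fight. In a completely mixed equilibrium, Ivan must be indifferent between Enter and Stay out.
Ivan's expected payoff from Enter is 5y + 7(1−y); from Stay out it is 18y + 5(1−y).
Setting these equal: −2y + 7 = 13y + 5, so y = 2/15.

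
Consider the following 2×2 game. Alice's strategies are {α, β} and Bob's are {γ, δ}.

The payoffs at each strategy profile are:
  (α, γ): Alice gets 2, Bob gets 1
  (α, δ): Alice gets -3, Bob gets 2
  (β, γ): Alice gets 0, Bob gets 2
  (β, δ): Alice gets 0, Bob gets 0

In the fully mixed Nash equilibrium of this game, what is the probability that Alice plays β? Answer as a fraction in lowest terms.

1/3

Let x be the probability that Alice plays α. In a completely mixed equilibrium, Bob must be indifferent between γ and δ.
Bob's expected payoff from γ is x + 2(1−x); from δ it is 2x.
Setting these equal: −x + 2 = 2x, so x = 2/3.
Therefore Alice plays β with probability 1 − 2/3 = 1/3.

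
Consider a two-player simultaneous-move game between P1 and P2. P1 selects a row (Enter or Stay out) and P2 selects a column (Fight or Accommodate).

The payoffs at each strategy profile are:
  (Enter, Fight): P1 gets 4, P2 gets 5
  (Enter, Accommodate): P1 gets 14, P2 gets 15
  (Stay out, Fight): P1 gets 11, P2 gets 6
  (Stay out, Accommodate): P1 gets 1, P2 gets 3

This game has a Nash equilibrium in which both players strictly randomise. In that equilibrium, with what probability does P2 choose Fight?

13/20

Let y be the probability that P2 plays Fight. In a completely mixed equilibrium, P1 must be indifferent between Enter and Stay out.
P1's expected payoff from Enter is 4y + 14(1−y); from Stay out it is 11y + (1−y).
Setting these equal: −10y + 14 = 10y + 1, so y = 13/20.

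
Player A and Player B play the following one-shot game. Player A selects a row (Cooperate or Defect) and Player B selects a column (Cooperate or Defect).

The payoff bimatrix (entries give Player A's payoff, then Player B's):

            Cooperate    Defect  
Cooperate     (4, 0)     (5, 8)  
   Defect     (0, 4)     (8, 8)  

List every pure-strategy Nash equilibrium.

(Cooperate, Cooperate): Player B prefers Defect (8 > 0) — not an equilibrium.
(Cooperate, Defect): Player A prefers Defect (8 > 5) — not an equilibrium.
(Defect, Cooperate): Player A prefers Cooperate (4 > 0); Player B prefers Defect (8 > 4) — not an equilibrium.
(Defect, Defect): Player A gets 8 ≥ 5 from Cooperate, and Player B gets 8 ≥ 4 from Cooperate — Nash equilibrium.

(Defect, Defect)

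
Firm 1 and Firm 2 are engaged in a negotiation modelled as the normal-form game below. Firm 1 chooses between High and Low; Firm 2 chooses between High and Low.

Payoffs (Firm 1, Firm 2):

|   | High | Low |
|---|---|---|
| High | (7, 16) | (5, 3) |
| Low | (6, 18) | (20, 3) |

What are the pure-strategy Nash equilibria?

(High, High)

(High, High): Firm 1 gets 7 ≥ 6 from Low, and Firm 2 gets 16 ≥ 3 from Low — Nash equilibrium.
(High, Low): Firm 1 prefers Low (20 > 5); Firm 2 prefers High (16 > 3) — not an equilibrium.
(Low, High): Firm 1 prefers High (7 > 6) — not an equilibrium.
(Low, Low): Firm 2 prefers High (18 > 3) — not an equilibrium.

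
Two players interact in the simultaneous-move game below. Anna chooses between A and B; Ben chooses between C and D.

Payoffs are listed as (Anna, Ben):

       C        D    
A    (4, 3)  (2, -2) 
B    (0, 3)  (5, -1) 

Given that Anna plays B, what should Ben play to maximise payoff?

Against B, Ben earns 3 from C and -1 from D.
So C is the best response.

C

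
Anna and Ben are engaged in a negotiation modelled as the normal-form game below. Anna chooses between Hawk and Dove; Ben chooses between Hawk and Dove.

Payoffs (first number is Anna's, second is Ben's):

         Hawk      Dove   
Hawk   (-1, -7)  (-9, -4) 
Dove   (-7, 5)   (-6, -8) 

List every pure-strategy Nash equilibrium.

none

(Hawk, Hawk): Ben prefers Dove (-4 > -7) — not an equilibrium.
(Hawk, Dove): Anna prefers Dove (-6 > -9) — not an equilibrium.
(Dove, Hawk): Anna prefers Hawk (-1 > -7) — not an equilibrium.
(Dove, Dove): Ben prefers Hawk (5 > -8) — not an equilibrium.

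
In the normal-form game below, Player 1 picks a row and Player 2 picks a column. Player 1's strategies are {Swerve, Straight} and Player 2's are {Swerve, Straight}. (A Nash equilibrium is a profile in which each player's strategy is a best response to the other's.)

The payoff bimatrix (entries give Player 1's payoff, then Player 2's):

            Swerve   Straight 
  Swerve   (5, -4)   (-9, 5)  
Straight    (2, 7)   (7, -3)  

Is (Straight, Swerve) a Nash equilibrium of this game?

No

At (Straight, Swerve), Player 1 earns 2; switching to Swerve would give 5, so Player 1 would deviate.
Player 2 earns 7; switching to Straight would give -3, so Player 2 has no profitable deviation.
Since at least one player can profitably deviate, this is not a Nash equilibrium.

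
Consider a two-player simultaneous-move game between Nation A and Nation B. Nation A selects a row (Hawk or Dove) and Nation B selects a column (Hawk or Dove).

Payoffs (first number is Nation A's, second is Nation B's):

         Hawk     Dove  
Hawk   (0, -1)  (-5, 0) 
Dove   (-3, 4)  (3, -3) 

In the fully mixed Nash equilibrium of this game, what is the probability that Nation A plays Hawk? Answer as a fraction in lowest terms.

Let x be the probability that Nation A plays Hawk. In a completely mixed equilibrium, Nation B must be indifferent between Hawk and Dove.
Nation B's expected payoff from Hawk is −x + 4(1−x); from Dove it is −3(1−x).
Setting these equal: −5x + 4 = 3x − 3, so x = 7/8.

7/8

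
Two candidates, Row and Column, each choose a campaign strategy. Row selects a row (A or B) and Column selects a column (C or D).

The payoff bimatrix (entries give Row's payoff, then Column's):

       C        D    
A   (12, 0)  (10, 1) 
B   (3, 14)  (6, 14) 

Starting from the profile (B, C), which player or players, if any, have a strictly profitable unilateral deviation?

Row

Row at (B, C) earns 3; deviating to A yields 12 — a strict improvement.
Column earns 14; deviating to D yields 14 — not better.
Only Row has a strictly profitable deviation.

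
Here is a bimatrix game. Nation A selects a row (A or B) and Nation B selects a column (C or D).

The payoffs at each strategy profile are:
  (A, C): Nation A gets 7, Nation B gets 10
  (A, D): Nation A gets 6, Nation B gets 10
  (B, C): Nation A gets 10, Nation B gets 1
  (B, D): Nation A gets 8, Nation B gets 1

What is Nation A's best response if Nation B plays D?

B

Against D, Nation A earns 6 from A and 8 from B.
So B is the best response.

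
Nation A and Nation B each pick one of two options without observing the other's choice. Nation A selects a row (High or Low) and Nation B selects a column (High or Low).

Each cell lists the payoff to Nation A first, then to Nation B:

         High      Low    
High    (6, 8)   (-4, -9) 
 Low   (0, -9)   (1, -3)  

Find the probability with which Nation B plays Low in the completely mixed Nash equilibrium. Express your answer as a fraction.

6/11

Let y be the probability that Nation B plays High. In a completely mixed equilibrium, Nation A must be indifferent between High and Low.
Nation A's expected payoff from High is 6y − 4(1−y); from Low it is (1−y).
Setting these equal: 10y − 4 = −y + 1, so y = 5/11.
Therefore Nation B plays Low with probability 1 − 5/11 = 6/11.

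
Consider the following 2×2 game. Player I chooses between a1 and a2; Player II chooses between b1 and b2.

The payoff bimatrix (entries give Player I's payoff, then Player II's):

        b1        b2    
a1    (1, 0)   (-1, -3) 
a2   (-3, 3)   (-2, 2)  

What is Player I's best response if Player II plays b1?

a1

Against b1, Player I earns 1 from a1 and -3 from a2.
So a1 is the best response.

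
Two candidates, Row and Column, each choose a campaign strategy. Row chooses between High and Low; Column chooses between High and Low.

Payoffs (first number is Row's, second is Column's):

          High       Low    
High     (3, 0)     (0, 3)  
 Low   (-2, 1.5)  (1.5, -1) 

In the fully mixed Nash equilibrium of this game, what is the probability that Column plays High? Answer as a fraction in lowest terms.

3/13

Let q be the probability that Column plays High. In a completely mixed equilibrium, Row must be indifferent between High and Low.
Row's expected payoff from High is 3q; from Low it is −2q + 1.5(1−q).
Setting these equal: 3q = −3.5q + 1.5, so q = 3/13.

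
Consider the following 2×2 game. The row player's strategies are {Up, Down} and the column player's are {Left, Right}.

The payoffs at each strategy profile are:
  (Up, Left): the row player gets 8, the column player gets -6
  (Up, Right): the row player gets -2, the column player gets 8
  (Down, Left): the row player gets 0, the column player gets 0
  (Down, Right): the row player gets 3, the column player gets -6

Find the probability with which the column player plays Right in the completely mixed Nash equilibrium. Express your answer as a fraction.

8/13

Let y be the probability that the column player plays Left. In a completely mixed equilibrium, the row player must be indifferent between Up and Down.
The row player's expected payoff from Up is 8y − 2(1−y); from Down it is 3(1−y).
Setting these equal: 10y − 2 = −3y + 3, so y = 5/13.
Therefore the column player plays Right with probability 1 − 5/13 = 8/13.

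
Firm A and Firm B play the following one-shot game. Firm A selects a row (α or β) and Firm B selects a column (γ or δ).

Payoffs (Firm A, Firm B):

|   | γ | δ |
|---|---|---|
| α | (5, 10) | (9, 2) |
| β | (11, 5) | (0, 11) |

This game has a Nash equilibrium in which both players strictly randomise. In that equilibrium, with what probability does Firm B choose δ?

2/5

Let q be the probability that Firm B plays γ. In a completely mixed equilibrium, Firm A must be indifferent between α and β.
Firm A's expected payoff from α is 5q + 9(1−q); from β it is 11q.
Setting these equal: −4q + 9 = 11q, so q = 3/5.
Therefore Firm B plays δ with probability 1 − 3/5 = 2/5.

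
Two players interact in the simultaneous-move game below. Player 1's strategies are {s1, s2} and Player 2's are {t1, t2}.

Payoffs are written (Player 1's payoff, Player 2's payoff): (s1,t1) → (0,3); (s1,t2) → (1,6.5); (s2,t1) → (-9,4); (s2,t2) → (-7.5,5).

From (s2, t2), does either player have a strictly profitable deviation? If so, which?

Player 1 at (s2, t2) earns -7.5; deviating to s1 yields 1 — a strict improvement.
Player 2 earns 5; deviating to t1 yields 4 — not better.
Only Player 1 has a strictly profitable deviation.

Player 1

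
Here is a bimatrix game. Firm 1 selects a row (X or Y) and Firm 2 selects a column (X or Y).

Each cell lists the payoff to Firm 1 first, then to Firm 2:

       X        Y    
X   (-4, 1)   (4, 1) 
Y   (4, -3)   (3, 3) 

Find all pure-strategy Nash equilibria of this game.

(X, Y)

(X, X): Firm 1 prefers Y (4 > -4) — not an equilibrium.
(X, Y): Firm 1 gets 4 ≥ 3 from Y, and Firm 2 gets 1 ≥ 1 from X — Nash equilibrium.
(Y, X): Firm 2 prefers Y (3 > -3) — not an equilibrium.
(Y, Y): Firm 1 prefers X (4 > 3) — not an equilibrium.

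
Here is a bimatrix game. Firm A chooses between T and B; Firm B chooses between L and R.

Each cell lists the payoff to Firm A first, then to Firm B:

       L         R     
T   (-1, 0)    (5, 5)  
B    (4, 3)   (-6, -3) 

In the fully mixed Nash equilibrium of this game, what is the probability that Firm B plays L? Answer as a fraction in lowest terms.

Let y be the probability that Firm B plays L. In a completely mixed equilibrium, Firm A must be indifferent between T and B.
Firm A's expected payoff from T is −y + 5(1−y); from B it is 4y − 6(1−y).
Setting these equal: −6y + 5 = 10y − 6, so y = 11/16.

11/16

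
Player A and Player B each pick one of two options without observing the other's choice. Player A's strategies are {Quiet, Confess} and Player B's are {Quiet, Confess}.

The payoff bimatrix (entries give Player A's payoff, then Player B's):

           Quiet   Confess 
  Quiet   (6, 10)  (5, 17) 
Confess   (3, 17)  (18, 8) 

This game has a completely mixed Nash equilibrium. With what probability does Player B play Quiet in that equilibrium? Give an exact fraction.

Let q be the probability that Player B plays Quiet. In a completely mixed equilibrium, Player A must be indifferent between Quiet and Confess.
Player A's expected payoff from Quiet is 6q + 5(1−q); from Confess it is 3q + 18(1−q).
Setting these equal: q + 5 = −15q + 18, so q = 13/16.

13/16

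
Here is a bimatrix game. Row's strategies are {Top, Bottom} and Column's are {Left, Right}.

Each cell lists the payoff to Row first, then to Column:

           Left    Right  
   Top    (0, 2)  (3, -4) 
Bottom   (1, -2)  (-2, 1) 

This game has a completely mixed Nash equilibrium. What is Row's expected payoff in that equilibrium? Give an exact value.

1/2

First find y, the probability Column plays Left, from Row's indifference between Top and Bottom: 3(1−y) = y − 2(1−y), giving y = 5/6.
Since Row is indifferent in equilibrium, Row's expected payoff equals the payoff from either row against (5/6, 1/6). Using Top: 3(1/6) = 1/2.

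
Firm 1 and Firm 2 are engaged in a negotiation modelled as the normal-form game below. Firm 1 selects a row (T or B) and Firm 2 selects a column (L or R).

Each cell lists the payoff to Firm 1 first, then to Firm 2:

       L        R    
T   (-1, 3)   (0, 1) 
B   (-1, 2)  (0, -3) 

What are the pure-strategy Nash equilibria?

(T, L): Firm 1 gets -1 ≥ -1 from B, and Firm 2 gets 3 ≥ 1 from R — Nash equilibrium.
(T, R): Firm 2 prefers L (3 > 1) — not an equilibrium.
(B, L): Firm 1 gets -1 ≥ -1 from T, and Firm 2 gets 2 ≥ -3 from R — Nash equilibrium.
(B, R): Firm 2 prefers L (2 > -3) — not an equilibrium.

(T, L) and (B, L)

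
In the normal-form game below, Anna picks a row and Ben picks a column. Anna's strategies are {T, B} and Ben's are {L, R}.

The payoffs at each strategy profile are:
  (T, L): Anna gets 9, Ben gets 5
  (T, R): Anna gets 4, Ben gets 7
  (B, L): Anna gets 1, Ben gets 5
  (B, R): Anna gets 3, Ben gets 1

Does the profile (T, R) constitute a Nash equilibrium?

Yes

At (T, R), Anna earns 4; switching to B would give 3, so Anna has no profitable deviation.
Ben earns 7; switching to L would give 5, so Ben has no profitable deviation.
Neither player can gain by a unilateral deviation, so this profile is a Nash equilibrium.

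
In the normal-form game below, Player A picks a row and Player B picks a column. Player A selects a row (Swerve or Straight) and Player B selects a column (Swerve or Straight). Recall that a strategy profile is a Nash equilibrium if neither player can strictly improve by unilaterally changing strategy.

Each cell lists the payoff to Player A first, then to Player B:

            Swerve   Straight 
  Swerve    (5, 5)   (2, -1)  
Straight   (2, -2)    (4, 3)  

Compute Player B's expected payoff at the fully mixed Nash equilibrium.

13/11

First find x, the probability Player A plays Swerve, from Player B's indifference between Swerve and Straight: 5x − 2(1−x) = −x + 3(1−x), giving x = 5/11.
Since Player B is indifferent in equilibrium, Player B's expected payoff equals the payoff from either column against (5/11, 6/11). Using Swerve: 5(5/11) − 2(6/11) = 13/11.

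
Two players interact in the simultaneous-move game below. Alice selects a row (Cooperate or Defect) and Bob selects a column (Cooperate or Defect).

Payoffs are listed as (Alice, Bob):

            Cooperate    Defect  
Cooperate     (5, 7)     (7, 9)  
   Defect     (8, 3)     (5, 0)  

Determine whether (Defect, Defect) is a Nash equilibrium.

At (Defect, Defect), Alice earns 5; switching to Cooperate would give 7, so Alice would deviate.
Bob earns 0; switching to Cooperate would give 3, so Bob would deviate.
Since at least one player can profitably deviate, this is not a Nash equilibrium.

No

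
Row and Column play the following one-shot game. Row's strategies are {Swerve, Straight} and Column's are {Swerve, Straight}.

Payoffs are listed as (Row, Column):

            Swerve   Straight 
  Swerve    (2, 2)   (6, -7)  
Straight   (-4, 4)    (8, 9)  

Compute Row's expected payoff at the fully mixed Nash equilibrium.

5

First find q, the probability Column plays Swerve, from Row's indifference between Swerve and Straight: 2q + 6(1−q) = −4q + 8(1−q), giving q = 1/4.
Since Row is indifferent in equilibrium, Row's expected payoff equals the payoff from either row against (1/4, 3/4). Using Swerve: 2(1/4) + 6(3/4) = 5.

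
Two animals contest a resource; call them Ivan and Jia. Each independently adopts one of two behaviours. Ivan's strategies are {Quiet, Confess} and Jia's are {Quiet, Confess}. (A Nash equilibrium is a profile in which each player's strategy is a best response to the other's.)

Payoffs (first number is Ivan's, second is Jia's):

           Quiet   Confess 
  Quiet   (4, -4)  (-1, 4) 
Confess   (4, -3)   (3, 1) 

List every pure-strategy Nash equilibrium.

(Quiet, Quiet): Jia prefers Confess (4 > -4) — not an equilibrium.
(Quiet, Confess): Ivan prefers Confess (3 > -1) — not an equilibrium.
(Confess, Quiet): Jia prefers Confess (1 > -3) — not an equilibrium.
(Confess, Confess): Ivan gets 3 ≥ -1 from Quiet, and Jia gets 1 ≥ -3 from Quiet — Nash equilibrium.

(Confess, Confess)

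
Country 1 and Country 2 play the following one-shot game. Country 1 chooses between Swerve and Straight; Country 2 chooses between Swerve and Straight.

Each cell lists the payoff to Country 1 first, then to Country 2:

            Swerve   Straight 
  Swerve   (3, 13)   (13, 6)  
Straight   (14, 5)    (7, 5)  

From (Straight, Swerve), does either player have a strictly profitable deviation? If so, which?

Country 1 at (Straight, Swerve) earns 14; deviating to Swerve yields 3 — not better.
Country 2 earns 5; deviating to Straight yields 5 — not better.
Neither player can strictly improve; the profile is a Nash equilibrium.

Neither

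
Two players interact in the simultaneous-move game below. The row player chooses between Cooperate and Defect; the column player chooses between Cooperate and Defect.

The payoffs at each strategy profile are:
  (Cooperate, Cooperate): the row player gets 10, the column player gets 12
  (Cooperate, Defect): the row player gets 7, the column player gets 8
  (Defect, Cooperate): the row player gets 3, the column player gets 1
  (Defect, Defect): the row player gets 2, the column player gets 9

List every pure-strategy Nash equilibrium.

(Cooperate, Cooperate)

(Cooperate, Cooperate): the row player gets 10 ≥ 3 from Defect, and the column player gets 12 ≥ 8 from Defect — Nash equilibrium.
(Cooperate, Defect): the column player prefers Cooperate (12 > 8) — not an equilibrium.
(Defect, Cooperate): the row player prefers Cooperate (10 > 3); the column player prefers Defect (9 > 1) — not an equilibrium.
(Defect, Defect): the row player prefers Cooperate (7 > 2) — not an equilibrium.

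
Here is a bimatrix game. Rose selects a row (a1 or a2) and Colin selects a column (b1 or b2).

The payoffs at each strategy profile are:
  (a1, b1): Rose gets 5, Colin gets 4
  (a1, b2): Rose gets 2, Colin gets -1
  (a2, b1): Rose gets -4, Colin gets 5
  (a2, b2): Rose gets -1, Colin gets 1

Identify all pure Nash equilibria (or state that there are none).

(a1, b1)

(a1, b1): Rose gets 5 ≥ -4 from a2, and Colin gets 4 ≥ -1 from b2 — Nash equilibrium.
(a1, b2): Colin prefers b1 (4 > -1) — not an equilibrium.
(a2, b1): Rose prefers a1 (5 > -4) — not an equilibrium.
(a2, b2): Rose prefers a1 (2 > -1); Colin prefers b1 (5 > 1) — not an equilibrium.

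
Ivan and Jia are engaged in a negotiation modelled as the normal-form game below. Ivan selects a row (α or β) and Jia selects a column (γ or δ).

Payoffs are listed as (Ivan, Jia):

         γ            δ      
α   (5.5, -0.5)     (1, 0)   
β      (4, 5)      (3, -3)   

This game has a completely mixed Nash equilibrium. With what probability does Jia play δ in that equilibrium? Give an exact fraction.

Let c be the probability that Jia plays γ. In a completely mixed equilibrium, Ivan must be indifferent between α and β.
Ivan's expected payoff from α is 5.5c + (1−c); from β it is 4c + 3(1−c).
Setting these equal: 4.5c + 1 = c + 3, so c = 4/7.
Therefore Jia plays δ with probability 1 − 4/7 = 3/7.

3/7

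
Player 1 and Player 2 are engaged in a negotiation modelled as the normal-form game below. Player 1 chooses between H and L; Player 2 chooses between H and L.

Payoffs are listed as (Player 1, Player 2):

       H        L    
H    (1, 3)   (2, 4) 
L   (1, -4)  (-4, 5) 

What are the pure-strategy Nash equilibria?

(H, H): Player 2 prefers L (4 > 3) — not an equilibrium.
(H, L): Player 1 gets 2 ≥ -4 from L, and Player 2 gets 4 ≥ 3 from H — Nash equilibrium.
(L, H): Player 2 prefers L (5 > -4) — not an equilibrium.
(L, L): Player 1 prefers H (2 > -4) — not an equilibrium.

(H, L)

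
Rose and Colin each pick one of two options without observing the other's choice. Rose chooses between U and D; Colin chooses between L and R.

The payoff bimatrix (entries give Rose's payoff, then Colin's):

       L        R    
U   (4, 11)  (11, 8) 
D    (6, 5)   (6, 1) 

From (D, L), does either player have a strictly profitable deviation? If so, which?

Rose at (D, L) earns 6; deviating to U yields 4 — not better.
Colin earns 5; deviating to R yields 1 — not better.
Neither player can strictly improve; the profile is a Nash equilibrium.

Neither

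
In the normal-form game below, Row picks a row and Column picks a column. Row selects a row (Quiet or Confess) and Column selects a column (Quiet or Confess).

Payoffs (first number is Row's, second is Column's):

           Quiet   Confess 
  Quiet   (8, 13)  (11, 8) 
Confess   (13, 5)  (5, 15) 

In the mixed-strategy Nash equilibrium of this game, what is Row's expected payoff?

103/11

First find y, the probability Column plays Quiet, from Row's indifference between Quiet and Confess: 8y + 11(1−y) = 13y + 5(1−y), giving y = 6/11.
Since Row is indifferent in equilibrium, Row's expected payoff equals the payoff from either row against (6/11, 5/11). Using Quiet: 8(6/11) + 11(5/11) = 103/11.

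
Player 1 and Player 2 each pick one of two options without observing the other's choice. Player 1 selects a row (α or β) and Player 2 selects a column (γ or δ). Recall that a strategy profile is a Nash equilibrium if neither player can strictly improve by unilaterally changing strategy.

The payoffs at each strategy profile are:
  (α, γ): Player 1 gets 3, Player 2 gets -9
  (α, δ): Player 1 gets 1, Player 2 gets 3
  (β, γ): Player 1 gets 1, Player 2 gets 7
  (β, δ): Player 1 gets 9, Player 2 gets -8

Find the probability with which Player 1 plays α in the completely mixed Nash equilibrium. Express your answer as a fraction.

5/9

Let x be the probability that Player 1 plays α. In a completely mixed equilibrium, Player 2 must be indifferent between γ and δ.
Player 2's expected payoff from γ is −9x + 7(1−x); from δ it is 3x − 8(1−x).
Setting these equal: −16x + 7 = 11x − 8, so x = 5/9.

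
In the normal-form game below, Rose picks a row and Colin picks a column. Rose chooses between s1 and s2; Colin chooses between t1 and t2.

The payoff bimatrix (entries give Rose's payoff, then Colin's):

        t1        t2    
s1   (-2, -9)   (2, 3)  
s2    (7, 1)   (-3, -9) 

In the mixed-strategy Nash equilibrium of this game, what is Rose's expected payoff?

First find y, the probability Colin plays t1, from Rose's indifference between s1 and s2: −2y + 2(1−y) = 7y − 3(1−y), giving y = 5/14.
Since Rose is indifferent in equilibrium, Rose's expected payoff equals the payoff from either row against (5/14, 9/14). Using s1: −2(5/14) + 2(9/14) = 4/7.

4/7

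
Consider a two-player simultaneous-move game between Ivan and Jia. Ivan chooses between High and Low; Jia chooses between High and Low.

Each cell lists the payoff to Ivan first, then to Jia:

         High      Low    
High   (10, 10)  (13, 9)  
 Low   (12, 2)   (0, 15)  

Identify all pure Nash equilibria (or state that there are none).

(High, High): Ivan prefers Low (12 > 10) — not an equilibrium.
(High, Low): Jia prefers High (10 > 9) — not an equilibrium.
(Low, High): Jia prefers Low (15 > 2) — not an equilibrium.
(Low, Low): Ivan prefers High (13 > 0) — not an equilibrium.

none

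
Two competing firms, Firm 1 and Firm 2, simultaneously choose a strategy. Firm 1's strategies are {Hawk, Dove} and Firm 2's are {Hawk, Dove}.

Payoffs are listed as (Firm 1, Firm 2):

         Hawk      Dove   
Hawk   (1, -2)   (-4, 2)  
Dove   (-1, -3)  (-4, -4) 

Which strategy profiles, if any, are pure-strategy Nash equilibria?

(Hawk, Hawk): Firm 2 prefers Dove (2 > -2) — not an equilibrium.
(Hawk, Dove): Firm 1 gets -4 ≥ -4 from Dove, and Firm 2 gets 2 ≥ -2 from Hawk — Nash equilibrium.
(Dove, Hawk): Firm 1 prefers Hawk (1 > -1) — not an equilibrium.
(Dove, Dove): Firm 2 prefers Hawk (-3 > -4) — not an equilibrium.

(Hawk, Dove)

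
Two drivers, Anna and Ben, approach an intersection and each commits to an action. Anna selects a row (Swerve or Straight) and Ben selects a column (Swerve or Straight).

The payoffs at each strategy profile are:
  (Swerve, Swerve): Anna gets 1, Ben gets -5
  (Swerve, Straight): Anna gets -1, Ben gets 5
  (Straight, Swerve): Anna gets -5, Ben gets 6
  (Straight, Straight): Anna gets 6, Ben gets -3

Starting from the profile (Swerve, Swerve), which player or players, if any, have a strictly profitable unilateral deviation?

Ben

Anna at (Swerve, Swerve) earns 1; deviating to Straight yields -5 — not better.
Ben earns -5; deviating to Straight yields 5 — a strict improvement.
Only Ben has a strictly profitable deviation.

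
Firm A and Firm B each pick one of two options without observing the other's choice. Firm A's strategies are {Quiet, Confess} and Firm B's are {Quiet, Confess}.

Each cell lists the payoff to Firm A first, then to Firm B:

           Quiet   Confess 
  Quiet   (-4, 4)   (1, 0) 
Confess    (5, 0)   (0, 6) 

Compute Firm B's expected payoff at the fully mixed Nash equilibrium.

12/5

First find p, the probability Firm A plays Quiet, from Firm B's indifference between Quiet and Confess: 4p = 6(1−p), giving p = 3/5.
Since Firm B is indifferent in equilibrium, Firm B's expected payoff equals the payoff from either column against (3/5, 2/5). Using Quiet: 4(3/5) = 12/5.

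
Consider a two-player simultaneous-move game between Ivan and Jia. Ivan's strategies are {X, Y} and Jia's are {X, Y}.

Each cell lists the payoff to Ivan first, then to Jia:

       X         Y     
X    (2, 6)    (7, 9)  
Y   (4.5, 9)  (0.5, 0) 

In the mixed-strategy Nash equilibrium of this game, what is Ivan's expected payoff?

First find y, the probability Jia plays X, from Ivan's indifference between X and Y: 2y + 7(1−y) = 4.5y + 0.5(1−y), giving y = 13/18.
Since Ivan is indifferent in equilibrium, Ivan's expected payoff equals the payoff from either row against (13/18, 5/18). Using X: 2(13/18) + 7(5/18) = 61/18.

61/18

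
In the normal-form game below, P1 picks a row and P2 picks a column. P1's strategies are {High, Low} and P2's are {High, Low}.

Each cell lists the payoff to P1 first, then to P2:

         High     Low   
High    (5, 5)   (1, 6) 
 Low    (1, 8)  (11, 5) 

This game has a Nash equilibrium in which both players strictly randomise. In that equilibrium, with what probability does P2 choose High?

5/7

Let c be the probability that P2 plays High. In a completely mixed equilibrium, P1 must be indifferent between High and Low.
P1's expected payoff from High is 5c + (1−c); from Low it is c + 11(1−c).
Setting these equal: 4c + 1 = −10c + 11, so c = 5/7.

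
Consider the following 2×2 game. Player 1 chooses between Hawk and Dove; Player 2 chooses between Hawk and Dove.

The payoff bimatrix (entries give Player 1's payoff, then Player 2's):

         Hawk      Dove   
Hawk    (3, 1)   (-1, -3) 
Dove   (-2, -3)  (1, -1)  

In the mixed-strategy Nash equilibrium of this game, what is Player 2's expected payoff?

First find x, the probability Player 1 plays Hawk, from Player 2's indifference between Hawk and Dove: x − 3(1−x) = −3x − (1−x), giving x = 1/3.
Since Player 2 is indifferent in equilibrium, Player 2's expected payoff equals the payoff from either column against (1/3, 2/3). Using Hawk: (1/3) − 3(2/3) = -5/3.

-5/3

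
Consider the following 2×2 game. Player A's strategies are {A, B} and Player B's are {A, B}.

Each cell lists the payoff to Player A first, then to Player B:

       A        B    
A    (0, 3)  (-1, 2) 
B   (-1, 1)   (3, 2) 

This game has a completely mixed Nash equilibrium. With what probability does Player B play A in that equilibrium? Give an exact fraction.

4/5

Let y be the probability that Player B plays A. In a completely mixed equilibrium, Player A must be indifferent between A and B.
Player A's expected payoff from A is −(1−y); from B it is −y + 3(1−y).
Setting these equal: y − 1 = −4y + 3, so y = 4/5.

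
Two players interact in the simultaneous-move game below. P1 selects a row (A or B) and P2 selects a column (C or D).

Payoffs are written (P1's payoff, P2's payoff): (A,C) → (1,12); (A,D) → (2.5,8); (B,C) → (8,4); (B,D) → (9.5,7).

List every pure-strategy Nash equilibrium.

(A, C): P1 prefers B (8 > 1) — not an equilibrium.
(A, D): P1 prefers B (9.5 > 2.5); P2 prefers C (12 > 8) — not an equilibrium.
(B, C): P2 prefers D (7 > 4) — not an equilibrium.
(B, D): P1 gets 9.5 ≥ 2.5 from A, and P2 gets 7 ≥ 4 from C — Nash equilibrium.

(B, D)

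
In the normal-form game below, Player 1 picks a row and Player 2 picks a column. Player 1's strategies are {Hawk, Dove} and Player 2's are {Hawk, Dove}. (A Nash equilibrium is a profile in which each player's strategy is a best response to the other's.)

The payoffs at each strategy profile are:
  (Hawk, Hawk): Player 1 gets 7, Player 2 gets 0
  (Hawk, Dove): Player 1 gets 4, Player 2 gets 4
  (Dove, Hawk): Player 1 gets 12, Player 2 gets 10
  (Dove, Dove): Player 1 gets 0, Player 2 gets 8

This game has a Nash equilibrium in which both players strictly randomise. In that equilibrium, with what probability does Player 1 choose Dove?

2/3

Let r be the probability that Player 1 plays Hawk. In a completely mixed equilibrium, Player 2 must be indifferent between Hawk and Dove.
Player 2's expected payoff from Hawk is 10(1−r); from Dove it is 4r + 8(1−r).
Setting these equal: −10r + 10 = −4r + 8, so r = 1/3.
Therefore Player 1 plays Dove with probability 1 − 1/3 = 2/3.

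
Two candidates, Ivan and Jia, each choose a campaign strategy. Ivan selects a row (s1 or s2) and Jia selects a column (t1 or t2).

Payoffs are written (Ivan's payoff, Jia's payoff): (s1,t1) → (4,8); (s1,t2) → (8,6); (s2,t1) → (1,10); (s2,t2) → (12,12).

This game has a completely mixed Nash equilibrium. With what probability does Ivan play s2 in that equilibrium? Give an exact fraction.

Let p be the probability that Ivan plays s1. In a completely mixed equilibrium, Jia must be indifferent between t1 and t2.
Jia's expected payoff from t1 is 8p + 10(1−p); from t2 it is 6p + 12(1−p).
Setting these equal: −2p + 10 = −6p + 12, so p = 1/2.
Therefore Ivan plays s2 with probability 1 − 1/2 = 1/2.

1/2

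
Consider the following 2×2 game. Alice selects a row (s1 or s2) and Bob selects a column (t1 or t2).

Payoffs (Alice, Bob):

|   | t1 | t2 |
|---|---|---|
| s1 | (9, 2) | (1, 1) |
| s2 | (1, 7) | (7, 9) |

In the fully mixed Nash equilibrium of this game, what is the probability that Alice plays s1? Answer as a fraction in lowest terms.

2/3

Let x be the probability that Alice plays s1. In a completely mixed equilibrium, Bob must be indifferent between t1 and t2.
Bob's expected payoff from t1 is 2x + 7(1−x); from t2 it is x + 9(1−x).
Setting these equal: −5x + 7 = −8x + 9, so x = 2/3.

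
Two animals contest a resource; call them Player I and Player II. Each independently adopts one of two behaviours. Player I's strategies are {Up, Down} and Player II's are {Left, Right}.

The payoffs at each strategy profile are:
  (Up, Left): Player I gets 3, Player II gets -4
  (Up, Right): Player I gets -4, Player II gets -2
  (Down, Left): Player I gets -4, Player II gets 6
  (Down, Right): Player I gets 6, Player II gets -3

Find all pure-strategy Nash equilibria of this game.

none

(Up, Left): Player II prefers Right (-2 > -4) — not an equilibrium.
(Up, Right): Player I prefers Down (6 > -4) — not an equilibrium.
(Down, Left): Player I prefers Up (3 > -4) — not an equilibrium.
(Down, Right): Player II prefers Left (6 > -3) — not an equilibrium.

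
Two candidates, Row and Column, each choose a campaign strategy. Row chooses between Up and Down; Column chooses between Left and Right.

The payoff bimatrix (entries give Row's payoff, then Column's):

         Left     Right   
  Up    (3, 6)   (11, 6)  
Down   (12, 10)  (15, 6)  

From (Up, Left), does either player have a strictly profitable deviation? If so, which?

Row

Row at (Up, Left) earns 3; deviating to Down yields 12 — a strict improvement.
Column earns 6; deviating to Right yields 6 — not better.
Only Row has a strictly profitable deviation.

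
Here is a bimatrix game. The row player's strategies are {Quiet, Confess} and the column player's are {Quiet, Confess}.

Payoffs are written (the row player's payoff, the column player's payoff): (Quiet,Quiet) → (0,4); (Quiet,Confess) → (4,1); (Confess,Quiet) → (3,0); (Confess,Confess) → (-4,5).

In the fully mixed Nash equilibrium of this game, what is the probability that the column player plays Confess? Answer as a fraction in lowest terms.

Let q be the probability that the column player plays Quiet. In a completely mixed equilibrium, the row player must be indifferent between Quiet and Confess.
The row player's expected payoff from Quiet is 4(1−q); from Confess it is 3q − 4(1−q).
Setting these equal: −4q + 4 = 7q − 4, so q = 8/11.
Therefore the column player plays Confess with probability 1 − 8/11 = 3/11.

3/11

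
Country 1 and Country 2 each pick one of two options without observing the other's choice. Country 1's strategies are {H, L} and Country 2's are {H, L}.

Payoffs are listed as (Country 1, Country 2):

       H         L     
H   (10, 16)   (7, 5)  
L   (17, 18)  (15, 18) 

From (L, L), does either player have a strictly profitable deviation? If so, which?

Neither

Country 1 at (L, L) earns 15; deviating to H yields 7 — not better.
Country 2 earns 18; deviating to H yields 18 — not better.
Neither player can strictly improve; the profile is a Nash equilibrium.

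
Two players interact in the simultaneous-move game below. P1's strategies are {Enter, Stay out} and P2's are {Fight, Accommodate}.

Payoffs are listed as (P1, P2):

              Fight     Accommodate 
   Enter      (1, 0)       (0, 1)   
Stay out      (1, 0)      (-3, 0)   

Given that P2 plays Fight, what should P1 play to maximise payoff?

either — both Enter and Stay out are best responses

Against Fight, P1 earns 1 from Enter and 1 from Stay out.
So either strategy is a best response.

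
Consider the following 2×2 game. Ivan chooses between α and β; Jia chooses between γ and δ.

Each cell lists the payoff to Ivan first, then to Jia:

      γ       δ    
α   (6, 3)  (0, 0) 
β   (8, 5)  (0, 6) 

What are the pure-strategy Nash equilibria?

(β, δ)

(α, γ): Ivan prefers β (8 > 6) — not an equilibrium.
(α, δ): Jia prefers γ (3 > 0) — not an equilibrium.
(β, γ): Jia prefers δ (6 > 5) — not an equilibrium.
(β, δ): Ivan gets 0 ≥ 0 from α, and Jia gets 6 ≥ 5 from γ — Nash equilibrium.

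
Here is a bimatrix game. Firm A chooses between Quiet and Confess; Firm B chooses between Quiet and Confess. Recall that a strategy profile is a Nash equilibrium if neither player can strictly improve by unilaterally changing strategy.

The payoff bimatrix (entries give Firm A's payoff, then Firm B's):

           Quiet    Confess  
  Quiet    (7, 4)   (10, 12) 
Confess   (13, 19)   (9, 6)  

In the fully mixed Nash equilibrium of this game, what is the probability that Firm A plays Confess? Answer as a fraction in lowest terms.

8/21

Let x be the probability that Firm A plays Quiet. In a completely mixed equilibrium, Firm B must be indifferent between Quiet and Confess.
Firm B's expected payoff from Quiet is 4x + 19(1−x); from Confess it is 12x + 6(1−x).
Setting these equal: −15x + 19 = 6x + 6, so x = 13/21.
Therefore Firm A plays Confess with probability 1 − 13/21 = 8/21.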